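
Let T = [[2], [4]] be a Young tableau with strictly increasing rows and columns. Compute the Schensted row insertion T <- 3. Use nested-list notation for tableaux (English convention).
[[2, 3], [4]]

3 is larger than every entry of row 1, so it is appended to row 1. The new tableau is [[2, 3], [4]].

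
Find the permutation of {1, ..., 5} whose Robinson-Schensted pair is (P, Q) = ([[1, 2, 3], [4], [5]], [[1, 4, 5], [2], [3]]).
Reverse the RSK construction: for i from n down to 1, find the cell of Q containing i, remove the entry at that cell from P, and reverse-bump it up through P; the value ejected from row 1 is w(i).

Step i=5: Q has 5 at row 1, column 3; remove that cell from P, ejecting 3. So w(5) = 3. P is now [[1, 2], [4], [5]].
Step i=4: Q has 4 at row 1, column 2; remove that cell from P, ejecting 2. So w(4) = 2. P is now [[1], [4], [5]].
Step i=3: Q has 3 at row 3, column 1; remove 5 from row 3 of P and reverse-bump: 5 enters row 2 and ejects 4; 4 enters row 1 and ejects 1. So w(3) = 1. P is now [[4], [5]].
Step i=2: Q has 2 at row 2, column 1; remove 5 from row 2 of P and reverse-bump: 5 enters row 1 and ejects 4. So w(2) = 4. P is now [[5]].
Step i=1: Q has 1 at row 1, column 1; remove that cell from P, ejecting 5. So w(1) = 5. P is now [].

So w = 5 4 1 2 3.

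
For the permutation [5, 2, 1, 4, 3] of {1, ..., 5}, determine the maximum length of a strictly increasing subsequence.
2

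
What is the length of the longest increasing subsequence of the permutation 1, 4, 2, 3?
3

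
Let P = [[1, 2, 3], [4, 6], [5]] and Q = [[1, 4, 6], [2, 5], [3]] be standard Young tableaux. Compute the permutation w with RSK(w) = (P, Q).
Reverse the RSK construction: for i from n down to 1, find the cell of Q containing i, remove the entry at that cell from P, and reverse-bump it up through P; the value ejected from row 1 is w(i).

Step i=6: Q has 6 at row 1, column 3; remove that cell from P, ejecting 3. So w(6) = 3. P is now [[1, 2], [4, 6], [5]].
Step i=5: Q has 5 at row 2, column 2; remove 6 from row 2 of P and reverse-bump: 6 enters row 1 and ejects 2. So w(5) = 2. P is now [[1, 6], [4], [5]].
Step i=4: Q has 4 at row 1, column 2; remove that cell from P, ejecting 6. So w(4) = 6. P is now [[1], [4], [5]].
Step i=3: Q has 3 at row 3, column 1; remove 5 from row 3 of P and reverse-bump: 5 enters row 2 and ejects 4; 4 enters row 1 and ejects 1. So w(3) = 1. P is now [[4], [5]].
Step i=2: Q has 2 at row 2, column 1; remove 5 from row 2 of P and reverse-bump: 5 enters row 1 and ejects 4. So w(2) = 4. P is now [[5]].
Step i=1: Q has 1 at row 1, column 1; remove that cell from P, ejecting 5. So w(1) = 5. P is now [].

So w = 5 4 1 6 2 3.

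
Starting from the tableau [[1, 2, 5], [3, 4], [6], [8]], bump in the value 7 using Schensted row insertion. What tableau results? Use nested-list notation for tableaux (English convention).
[[1, 2, 5, 7], [3, 4], [6], [8]]

7 is larger than every entry of row 1, so it is appended to row 1. The new tableau is [[1, 2, 5, 7], [3, 4], [6], [8]].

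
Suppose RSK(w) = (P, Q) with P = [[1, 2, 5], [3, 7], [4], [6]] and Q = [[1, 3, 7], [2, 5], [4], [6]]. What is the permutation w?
Reverse the RSK construction: for i from n down to 1, find the cell of Q containing i, remove the entry at that cell from P, and reverse-bump it up through P; the value ejected from row 1 is w(i).

Step i=7: Q has 7 at row 1, column 3; remove that cell from P, ejecting 5. So w(7) = 5. P is now [[1, 2], [3, 7], [4], [6]].
Step i=6: Q has 6 at row 4, column 1; remove 6 from row 4 of P and reverse-bump: 6 enters row 3 and ejects 4; 4 enters row 2 and ejects 3; 3 enters row 1 and ejects 2. So w(6) = 2. P is now [[1, 3], [4, 7], [6]].
Step i=5: Q has 5 at row 2, column 2; remove 7 from row 2 of P and reverse-bump: 7 enters row 1 and ejects 3. So w(5) = 3. P is now [[1, 7], [4], [6]].
Step i=4: Q has 4 at row 3, column 1; remove 6 from row 3 of P and reverse-bump: 6 enters row 2 and ejects 4; 4 enters row 1 and ejects 1. So w(4) = 1. P is now [[4, 7], [6]].
Step i=3: Q has 3 at row 1, column 2; remove that cell from P, ejecting 7. So w(3) = 7. P is now [[4], [6]].
Step i=2: Q has 2 at row 2, column 1; remove 6 from row 2 of P and reverse-bump: 6 enters row 1 and ejects 4. So w(2) = 4. P is now [[6]].
Step i=1: Q has 1 at row 1, column 1; remove that cell from P, ejecting 6. So w(1) = 6. P is now [].

So w = 6 4 7 1 3 2 5.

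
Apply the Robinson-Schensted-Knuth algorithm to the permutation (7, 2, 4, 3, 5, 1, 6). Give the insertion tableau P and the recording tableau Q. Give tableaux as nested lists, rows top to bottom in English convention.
P = [[1, 3, 5, 6], [2], [4], [7]], Q = [[1, 3, 5, 7], [2], [4], [6]]

Insert each entry of the permutation into P by Schensted row insertion, recording in Q the position of each new cell.

After inserting 7: P = [[7]].
After inserting 2: P = [[2], [7]].
After inserting 4: P = [[2, 4], [7]].
After inserting 3: P = [[2, 3], [4], [7]].
After inserting 5: P = [[2, 3, 5], [4], [7]].
After inserting 1: P = [[1, 3, 5], [2], [4], [7]].
After inserting 6: P = [[1, 3, 5, 6], [2], [4], [7]].

So P = [[1, 3, 5, 6], [2], [4], [7]], Q = [[1, 3, 5, 7], [2], [4], [6]].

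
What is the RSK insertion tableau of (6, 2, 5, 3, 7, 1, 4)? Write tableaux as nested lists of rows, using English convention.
After inserting 6: P = [[6]].
After inserting 2: P = [[2], [6]].
After inserting 5: P = [[2, 5], [6]].
After inserting 3: P = [[2, 3], [5], [6]].
After inserting 7: P = [[2, 3, 7], [5], [6]].
After inserting 1: P = [[1, 3, 7], [2], [5], [6]].
After inserting 4: P = [[1, 3, 4], [2, 7], [5], [6]].

So P = [[1, 3, 4], [2, 7], [5], [6]].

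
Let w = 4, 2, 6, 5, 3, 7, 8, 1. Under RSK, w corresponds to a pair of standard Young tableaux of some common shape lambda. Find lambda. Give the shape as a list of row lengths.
[4, 2, 1, 1]

RSK row insertion gives P = [[1, 3, 7, 8], [2, 5], [4], [6]], which has shape [4, 2, 1, 1].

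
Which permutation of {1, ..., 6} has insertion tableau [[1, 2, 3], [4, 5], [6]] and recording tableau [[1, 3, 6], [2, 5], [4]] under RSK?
Reverse RSK: for i = n, n-1, ..., 1, locate i in Q, remove the corresponding corner cell from P, and reverse-bump its entry up through P; the value ejected from row 1 is w(i).

So w = 6 4 5 1 2 3.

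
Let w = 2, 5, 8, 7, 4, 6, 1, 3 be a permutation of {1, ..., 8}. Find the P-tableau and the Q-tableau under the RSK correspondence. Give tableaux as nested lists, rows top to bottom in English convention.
P = [[1, 3, 6], [2, 4], [5, 7], [8]], Q = [[1, 2, 3], [4, 6], [5, 8], [7]]

Insert each entry of the permutation into P by Schensted row insertion, recording in Q the position of each new cell.

After inserting 2: P = [[2]].
After inserting 5: P = [[2, 5]].
After inserting 8: P = [[2, 5, 8]].
After inserting 7: P = [[2, 5, 7], [8]].
After inserting 4: P = [[2, 4, 7], [5], [8]].
After inserting 6: P = [[2, 4, 6], [5, 7], [8]].
After inserting 1: P = [[1, 4, 6], [2, 7], [5], [8]].
After inserting 3: P = [[1, 3, 6], [2, 4], [5, 7], [8]].

So P = [[1, 3, 6], [2, 4], [5, 7], [8]], Q = [[1, 2, 3], [4, 6], [5, 8], [7]].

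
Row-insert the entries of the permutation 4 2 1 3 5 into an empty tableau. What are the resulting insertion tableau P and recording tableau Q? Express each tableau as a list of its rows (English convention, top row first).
Insert each entry of the permutation into P by Schensted row insertion, recording in Q the position of each new cell.

After inserting 4: P = [[4]].
After inserting 2: P = [[2], [4]].
After inserting 1: P = [[1], [2], [4]].
After inserting 3: P = [[1, 3], [2], [4]].
After inserting 5: P = [[1, 3, 5], [2], [4]].

So P = [[1, 3, 5], [2], [4]], Q = [[1, 4, 5], [2], [3]].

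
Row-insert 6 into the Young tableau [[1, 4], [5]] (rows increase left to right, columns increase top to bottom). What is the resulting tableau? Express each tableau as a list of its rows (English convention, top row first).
6 is larger than every entry of row 1, so it is appended to row 1. The new tableau is [[1, 4, 6], [5]].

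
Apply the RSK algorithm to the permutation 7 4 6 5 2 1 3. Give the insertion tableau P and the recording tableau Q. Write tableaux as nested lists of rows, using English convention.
P = [[1, 3], [2, 5], [4], [6], [7]], Q = [[1, 3], [2, 7], [4], [5], [6]]

Insert each entry of the permutation into P by Schensted row insertion, recording in Q the position of each new cell.

Insert 7: appended to row 1. P = [[7]].
Insert 4: 4 bumps 7 from row 1; 7 starts row 2. P = [[4], [7]].
Insert 6: appended to row 1. P = [[4, 6], [7]].
Insert 5: 5 bumps 6 from row 1; 6 bumps 7 from row 2; 7 starts row 3. P = [[4, 5], [6], [7]].
Insert 2: 2 bumps 4 from row 1; 4 bumps 6 from row 2; 6 bumps 7 from row 3; 7 starts row 4. P = [[2, 5], [4], [6], [7]].
Insert 1: 1 bumps 2 from row 1; 2 bumps 4 from row 2; 4 bumps 6 from row 3; 6 bumps 7 from row 4; 7 starts row 5. P = [[1, 5], [2], [4], [6], [7]].
Insert 3: 3 bumps 5 from row 1; 5 appends to row 2. P = [[1, 3], [2, 5], [4], [6], [7]].

So P = [[1, 3], [2, 5], [4], [6], [7]], Q = [[1, 3], [2, 7], [4], [5], [6]].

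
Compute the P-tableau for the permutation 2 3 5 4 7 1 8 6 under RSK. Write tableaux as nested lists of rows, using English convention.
P = [[1, 3, 4, 6, 8], [2, 7], [5]]

Insert 2: appended to row 1. P = [[2]].
Insert 3: appended to row 1. P = [[2, 3]].
Insert 5: appended to row 1. P = [[2, 3, 5]].
Insert 4: 4 bumps 5 from row 1; 5 starts row 2. P = [[2, 3, 4], [5]].
Insert 7: appended to row 1. P = [[2, 3, 4, 7], [5]].
Insert 1: 1 bumps 2 from row 1; 2 bumps 5 from row 2; 5 starts row 3. P = [[1, 3, 4, 7], [2], [5]].
Insert 8: appended to row 1. P = [[1, 3, 4, 7, 8], [2], [5]].
Insert 6: 6 bumps 7 from row 1; 7 appends to row 2. P = [[1, 3, 4, 6, 8], [2, 7], [5]].

So P = [[1, 3, 4, 6, 8], [2, 7], [5]].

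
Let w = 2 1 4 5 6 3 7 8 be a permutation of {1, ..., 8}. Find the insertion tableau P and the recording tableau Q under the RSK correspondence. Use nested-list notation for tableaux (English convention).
P = [[1, 3, 5, 6, 7, 8], [2, 4]], Q = [[1, 3, 4, 5, 7, 8], [2, 6]]

Insert each entry of the permutation into P by Schensted row insertion, recording in Q the position of each new cell.

Insert 2: appended to row 1. P = [[2]].
Insert 1: 1 bumps 2 from row 1; 2 starts row 2. P = [[1], [2]].
Insert 4: appended to row 1. P = [[1, 4], [2]].
Insert 5: appended to row 1. P = [[1, 4, 5], [2]].
Insert 6: appended to row 1. P = [[1, 4, 5, 6], [2]].
Insert 3: 3 bumps 4 from row 1; 4 appends to row 2. P = [[1, 3, 5, 6], [2, 4]].
Insert 7: appended to row 1. P = [[1, 3, 5, 6, 7], [2, 4]].
Insert 8: appended to row 1. P = [[1, 3, 5, 6, 7, 8], [2, 4]].

So P = [[1, 3, 5, 6, 7, 8], [2, 4]], Q = [[1, 3, 4, 5, 7, 8], [2, 6]].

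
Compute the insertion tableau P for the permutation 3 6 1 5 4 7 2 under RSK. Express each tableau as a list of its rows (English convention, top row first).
Insert 3: appended to row 1. P = [[3]].
Insert 6: appended to row 1. P = [[3, 6]].
Insert 1: 1 bumps 3 from row 1; 3 starts row 2. P = [[1, 6], [3]].
Insert 5: 5 bumps 6 from row 1; 6 appends to row 2. P = [[1, 5], [3, 6]].
Insert 4: 4 bumps 5 from row 1; 5 bumps 6 from row 2; 6 starts row 3. P = [[1, 4], [3, 5], [6]].
Insert 7: appended to row 1. P = [[1, 4, 7], [3, 5], [6]].
Insert 2: 2 bumps 4 from row 1; 4 bumps 5 from row 2; 5 bumps 6 from row 3; 6 starts row 4. P = [[1, 2, 7], [3, 4], [5], [6]].

So P = [[1, 2, 7], [3, 4], [5], [6]].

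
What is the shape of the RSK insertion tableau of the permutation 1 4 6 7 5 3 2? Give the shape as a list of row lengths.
Row-insert each entry into an empty tableau.

After inserting 1: P = [[1]].
After inserting 4: P = [[1, 4]].
After inserting 6: P = [[1, 4, 6]].
After inserting 7: P = [[1, 4, 6, 7]].
After inserting 5: P = [[1, 4, 5, 7], [6]].
After inserting 3: P = [[1, 3, 5, 7], [4], [6]].
After inserting 2: P = [[1, 2, 5, 7], [3], [4], [6]].

The final insertion tableau P = [[1, 2, 5, 7], [3], [4], [6]] has shape [4, 1, 1, 1].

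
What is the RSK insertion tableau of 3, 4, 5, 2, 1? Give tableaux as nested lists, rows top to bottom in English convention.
P = [[1, 4, 5], [2], [3]]

Insert 3: appended to row 1. P = [[3]].
Insert 4: appended to row 1. P = [[3, 4]].
Insert 5: appended to row 1. P = [[3, 4, 5]].
Insert 2: 2 bumps 3 from row 1; 3 starts row 2. P = [[2, 4, 5], [3]].
Insert 1: 1 bumps 2 from row 1; 2 bumps 3 from row 2; 3 starts row 3. P = [[1, 4, 5], [2], [3]].

So P = [[1, 4, 5], [2], [3]].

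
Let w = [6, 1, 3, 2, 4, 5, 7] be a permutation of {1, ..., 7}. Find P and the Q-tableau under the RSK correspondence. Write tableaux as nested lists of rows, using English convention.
P = [[1, 2, 4, 5, 7], [3], [6]], Q = [[1, 3, 5, 6, 7], [2], [4]]

Insert each entry of the permutation into P by Schensted row insertion, recording in Q the position of each new cell.

Insert 6: appended to row 1. P = [[6]].
Insert 1: 1 bumps 6 from row 1; 6 starts row 2. P = [[1], [6]].
Insert 3: appended to row 1. P = [[1, 3], [6]].
Insert 2: 2 bumps 3 from row 1; 3 bumps 6 from row 2; 6 starts row 3. P = [[1, 2], [3], [6]].
Insert 4: appended to row 1. P = [[1, 2, 4], [3], [6]].
Insert 5: appended to row 1. P = [[1, 2, 4, 5], [3], [6]].
Insert 7: appended to row 1. P = [[1, 2, 4, 5, 7], [3], [6]].

So P = [[1, 2, 4, 5, 7], [3], [6]], Q = [[1, 3, 5, 6, 7], [2], [4]].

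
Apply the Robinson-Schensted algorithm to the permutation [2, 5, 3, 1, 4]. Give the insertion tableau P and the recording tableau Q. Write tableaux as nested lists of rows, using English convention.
Insert each entry of the permutation into P by Schensted row insertion, recording in Q the position of each new cell.

Insert 2: appended to row 1. P = [[2]].
Insert 5: appended to row 1. P = [[2, 5]].
Insert 3: 3 bumps 5 from row 1; 5 starts row 2. P = [[2, 3], [5]].
Insert 1: 1 bumps 2 from row 1; 2 bumps 5 from row 2; 5 starts row 3. P = [[1, 3], [2], [5]].
Insert 4: appended to row 1. P = [[1, 3, 4], [2], [5]].

So P = [[1, 3, 4], [2], [5]], Q = [[1, 2, 5], [3], [4]].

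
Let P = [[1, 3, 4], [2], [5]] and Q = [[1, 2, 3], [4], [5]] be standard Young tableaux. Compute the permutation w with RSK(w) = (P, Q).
2 3 5 4 1

Reverse the RSK construction: for i from n down to 1, find the cell of Q containing i, remove the entry at that cell from P, and reverse-bump it up through P; the value ejected from row 1 is w(i).

Step i=5: Q has 5 at row 3, column 1; remove 5 from row 3 of P and reverse-bump: 5 enters row 2 and ejects 2; 2 enters row 1 and ejects 1. So w(5) = 1. P is now [[2, 3, 4], [5]].
Step i=4: Q has 4 at row 2, column 1; remove 5 from row 2 of P and reverse-bump: 5 enters row 1 and ejects 4. So w(4) = 4. P is now [[2, 3, 5]].
Step i=3: Q has 3 at row 1, column 3; remove that cell from P, ejecting 5. So w(3) = 5. P is now [[2, 3]].
Step i=2: Q has 2 at row 1, column 2; remove that cell from P, ejecting 3. So w(2) = 3. P is now [[2]].
Step i=1: Q has 1 at row 1, column 1; remove that cell from P, ejecting 2. So w(1) = 2. P is now [].

So w = 2 3 5 4 1.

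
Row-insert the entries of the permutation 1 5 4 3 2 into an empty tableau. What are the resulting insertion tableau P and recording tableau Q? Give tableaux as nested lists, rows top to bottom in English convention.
Insert each entry of the permutation into P by Schensted row insertion, recording in Q the position of each new cell.

Insert 1: appended to row 1. P = [[1]], Q = [[1]].
Insert 5: appended to row 1. P = [[1, 5]], Q = [[1, 2]].
Insert 4: 4 bumps 5 from row 1; 5 starts row 2. P = [[1, 4], [5]], Q = [[1, 2], [3]].
Insert 3: 3 bumps 4 from row 1; 4 bumps 5 from row 2; 5 starts row 3. P = [[1, 3], [4], [5]], Q = [[1, 2], [3], [4]].
Insert 2: 2 bumps 3 from row 1; 3 bumps 4 from row 2; 4 bumps 5 from row 3; 5 starts row 4. P = [[1, 2], [3], [4], [5]], Q = [[1, 2], [3], [4], [5]].

So P = [[1, 2], [3], [4], [5]], Q = [[1, 2], [3], [4], [5]].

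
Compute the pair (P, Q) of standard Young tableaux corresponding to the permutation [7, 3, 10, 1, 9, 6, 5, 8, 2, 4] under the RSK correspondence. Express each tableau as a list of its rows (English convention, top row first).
Insert each entry of the permutation into P by Schensted row insertion, recording in Q the position of each new cell.

Insert 7: appended to row 1. P = [[7]], Q = [[1]].
Insert 3: 3 bumps 7 from row 1; 7 starts row 2. P = [[3], [7]], Q = [[1], [2]].
Insert 10: appended to row 1. P = [[3, 10], [7]], Q = [[1, 3], [2]].
Insert 1: 1 bumps 3 from row 1; 3 bumps 7 from row 2; 7 starts row 3. P = [[1, 10], [3], [7]], Q = [[1, 3], [2], [4]].
Insert 9: 9 bumps 10 from row 1; 10 appends to row 2. P = [[1, 9], [3, 10], [7]], Q = [[1, 3], [2, 5], [4]].
Insert 6: 6 bumps 9 from row 1; 9 bumps 10 from row 2; 10 appends to row 3. P = [[1, 6], [3, 9], [7, 10]], Q = [[1, 3], [2, 5], [4, 6]].
Insert 5: 5 bumps 6 from row 1; 6 bumps 9 from row 2; 9 bumps 10 from row 3; 10 starts row 4. P = [[1, 5], [3, 6], [7, 9], [10]], Q = [[1, 3], [2, 5], [4, 6], [7]].
Insert 8: appended to row 1. P = [[1, 5, 8], [3, 6], [7, 9], [10]], Q = [[1, 3, 8], [2, 5], [4, 6], [7]].
Insert 2: 2 bumps 5 from row 1; 5 bumps 6 from row 2; 6 bumps 7 from row 3; 7 bumps 10 from row 4; 10 starts row 5. P = [[1, 2, 8], [3, 5], [6, 9], [7], [10]], Q = [[1, 3, 8], [2, 5], [4, 6], [7], [9]].
Insert 4: 4 bumps 8 from row 1; 8 appends to row 2. P = [[1, 2, 4], [3, 5, 8], [6, 9], [7], [10]], Q = [[1, 3, 8], [2, 5, 10], [4, 6], [7], [9]].

So P = [[1, 2, 4], [3, 5, 8], [6, 9], [7], [10]], Q = [[1, 3, 8], [2, 5, 10], [4, 6], [7], [9]].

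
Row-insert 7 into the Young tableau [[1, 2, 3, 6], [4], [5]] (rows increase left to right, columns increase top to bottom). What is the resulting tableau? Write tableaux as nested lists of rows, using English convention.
7 is larger than every entry of row 1, so it is appended to row 1. The new tableau is [[1, 2, 3, 6, 7], [4], [5]].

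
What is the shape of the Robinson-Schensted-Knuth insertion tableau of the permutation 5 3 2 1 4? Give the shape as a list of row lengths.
[2, 1, 1, 1]

RSK row insertion gives P = [[1, 4], [2], [3], [5]], which has shape [2, 1, 1, 1].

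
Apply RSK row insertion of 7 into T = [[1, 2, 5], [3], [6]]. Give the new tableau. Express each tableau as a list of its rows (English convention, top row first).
7 is larger than every entry of row 1, so it is appended to row 1. The new tableau is [[1, 2, 5, 7], [3], [6]].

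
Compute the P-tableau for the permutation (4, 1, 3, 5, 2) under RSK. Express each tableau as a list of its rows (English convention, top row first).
P = [[1, 2, 5], [3], [4]]

After inserting 4: P = [[4]].
After inserting 1: P = [[1], [4]].
After inserting 3: P = [[1, 3], [4]].
After inserting 5: P = [[1, 3, 5], [4]].
After inserting 2: P = [[1, 2, 5], [3], [4]].

So P = [[1, 2, 5], [3], [4]].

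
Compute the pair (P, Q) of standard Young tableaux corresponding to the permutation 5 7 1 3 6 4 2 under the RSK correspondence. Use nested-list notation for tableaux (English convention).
Insert each entry of the permutation into P by Schensted row insertion, recording in Q the position of each new cell.

Insert 5: appended to row 1. P = [[5]].
Insert 7: appended to row 1. P = [[5, 7]].
Insert 1: 1 bumps 5 from row 1; 5 starts row 2. P = [[1, 7], [5]].
Insert 3: 3 bumps 7 from row 1; 7 appends to row 2. P = [[1, 3], [5, 7]].
Insert 6: appended to row 1. P = [[1, 3, 6], [5, 7]].
Insert 4: 4 bumps 6 from row 1; 6 bumps 7 from row 2; 7 starts row 3. P = [[1, 3, 4], [5, 6], [7]].
Insert 2: 2 bumps 3 from row 1; 3 bumps 5 from row 2; 5 bumps 7 from row 3; 7 starts row 4. P = [[1, 2, 4], [3, 6], [5], [7]].

So P = [[1, 2, 4], [3, 6], [5], [7]], Q = [[1, 2, 5], [3, 4], [6], [7]].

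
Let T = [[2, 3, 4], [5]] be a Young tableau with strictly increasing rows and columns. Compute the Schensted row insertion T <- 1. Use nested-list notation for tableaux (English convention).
[[1, 3, 4], [2], [5]]

In row 1, 1 replaces 2 (the leftmost entry greater than 1); 2 is bumped to row 2. In row 2, 2 replaces 5 (the leftmost entry greater than 2); 5 is bumped to row 3. 5 starts a new row 3. The new tableau is [[1, 3, 4], [2], [5]].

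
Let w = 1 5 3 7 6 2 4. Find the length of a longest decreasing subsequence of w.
3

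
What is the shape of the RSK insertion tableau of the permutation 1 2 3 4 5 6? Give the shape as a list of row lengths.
Row-insert each entry into an empty tableau.

After inserting 1: P = [[1]].
After inserting 2: P = [[1, 2]].
After inserting 3: P = [[1, 2, 3]].
After inserting 4: P = [[1, 2, 3, 4]].
After inserting 5: P = [[1, 2, 3, 4, 5]].
After inserting 6: P = [[1, 2, 3, 4, 5, 6]].

The final insertion tableau P = [[1, 2, 3, 4, 5, 6]] has shape [6].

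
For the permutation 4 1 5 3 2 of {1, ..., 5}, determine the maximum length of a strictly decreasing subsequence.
3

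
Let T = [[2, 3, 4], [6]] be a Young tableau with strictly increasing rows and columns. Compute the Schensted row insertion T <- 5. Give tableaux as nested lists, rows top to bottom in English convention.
[[2, 3, 4, 5], [6]]

5 is larger than every entry of row 1, so it is appended to row 1. The new tableau is [[2, 3, 4, 5], [6]].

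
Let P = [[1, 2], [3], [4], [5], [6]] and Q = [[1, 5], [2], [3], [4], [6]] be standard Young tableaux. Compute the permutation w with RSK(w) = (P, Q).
6 5 4 1 3 2

Reverse the RSK construction: for i from n down to 1, find the cell of Q containing i, remove the entry at that cell from P, and reverse-bump it up through P; the value ejected from row 1 is w(i).

Step i=6: Q has 6 at row 5, column 1; remove 6 from row 5 of P and reverse-bump: 6 enters row 4 and ejects 5; 5 enters row 3 and ejects 4; 4 enters row 2 and ejects 3; 3 enters row 1 and ejects 2. So w(6) = 2. P is now [[1, 3], [4], [5], [6]].
Step i=5: Q has 5 at row 1, column 2; remove that cell from P, ejecting 3. So w(5) = 3. P is now [[1], [4], [5], [6]].
Step i=4: Q has 4 at row 4, column 1; remove 6 from row 4 of P and reverse-bump: 6 enters row 3 and ejects 5; 5 enters row 2 and ejects 4; 4 enters row 1 and ejects 1. So w(4) = 1. P is now [[4], [5], [6]].
Step i=3: Q has 3 at row 3, column 1; remove 6 from row 3 of P and reverse-bump: 6 enters row 2 and ejects 5; 5 enters row 1 and ejects 4. So w(3) = 4. P is now [[5], [6]].
Step i=2: Q has 2 at row 2, column 1; remove 6 from row 2 of P and reverse-bump: 6 enters row 1 and ejects 5. So w(2) = 5. P is now [[6]].
Step i=1: Q has 1 at row 1, column 1; remove that cell from P, ejecting 6. So w(1) = 6. P is now [].

So w = 6 5 4 1 3 2.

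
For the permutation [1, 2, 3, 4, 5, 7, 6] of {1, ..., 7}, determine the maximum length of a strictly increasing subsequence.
6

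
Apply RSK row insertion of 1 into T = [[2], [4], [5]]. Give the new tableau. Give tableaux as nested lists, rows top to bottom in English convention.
In row 1, 1 replaces 2 (the leftmost entry greater than 1); 2 is bumped to row 2. In row 2, 2 replaces 4 (the leftmost entry greater than 2); 4 is bumped to row 3. In row 3, 4 replaces 5 (the leftmost entry greater than 4); 5 is bumped to row 4. 5 starts a new row 4. The new tableau is [[1], [2], [4], [5]].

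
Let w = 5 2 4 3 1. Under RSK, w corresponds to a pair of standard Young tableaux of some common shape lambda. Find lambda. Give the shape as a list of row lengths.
[2, 1, 1, 1]

Row-insert each entry into an empty tableau.

After inserting 5: P = [[5]].
After inserting 2: P = [[2], [5]].
After inserting 4: P = [[2, 4], [5]].
After inserting 3: P = [[2, 3], [4], [5]].
After inserting 1: P = [[1, 3], [2], [4], [5]].

The final insertion tableau P = [[1, 3], [2], [4], [5]] has shape [2, 1, 1, 1].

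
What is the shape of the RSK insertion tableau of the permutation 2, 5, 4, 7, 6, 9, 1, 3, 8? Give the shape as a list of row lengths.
[4, 3, 2]

RSK row insertion gives P = [[1, 3, 6, 8], [2, 4, 9], [5, 7]], which has shape [4, 3, 2].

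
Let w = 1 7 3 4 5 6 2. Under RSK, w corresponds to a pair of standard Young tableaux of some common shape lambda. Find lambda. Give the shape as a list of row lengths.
RSK row insertion gives P = [[1, 2, 4, 5, 6], [3], [7]], which has shape [5, 1, 1].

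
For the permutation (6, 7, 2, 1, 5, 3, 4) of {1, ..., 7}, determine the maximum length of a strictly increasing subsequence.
3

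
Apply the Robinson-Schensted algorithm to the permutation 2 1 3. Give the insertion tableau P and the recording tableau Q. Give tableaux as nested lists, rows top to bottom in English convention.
P = [[1, 3], [2]], Q = [[1, 3], [2]]

Insert each entry of the permutation into P by Schensted row insertion, recording in Q the position of each new cell.

Insert 2: appended to row 1. P = [[2]].
Insert 1: 1 bumps 2 from row 1; 2 starts row 2. P = [[1], [2]].
Insert 3: appended to row 1. P = [[1, 3], [2]].

So P = [[1, 3], [2]], Q = [[1, 3], [2]].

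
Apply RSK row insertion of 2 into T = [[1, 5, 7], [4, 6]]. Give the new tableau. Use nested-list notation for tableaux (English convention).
In row 1, 2 replaces 5 (the leftmost entry greater than 2); 5 is bumped to row 2. In row 2, 5 replaces 6 (the leftmost entry greater than 5); 6 is bumped to row 3. 6 starts a new row 3. The new tableau is [[1, 2, 7], [4, 5], [6]].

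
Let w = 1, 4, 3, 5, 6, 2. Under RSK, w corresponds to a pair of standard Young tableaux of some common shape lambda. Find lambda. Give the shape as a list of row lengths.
Row-insert each entry into an empty tableau.

After inserting 1: P = [[1]].
After inserting 4: P = [[1, 4]].
After inserting 3: P = [[1, 3], [4]].
After inserting 5: P = [[1, 3, 5], [4]].
After inserting 6: P = [[1, 3, 5, 6], [4]].
After inserting 2: P = [[1, 2, 5, 6], [3], [4]].

The final insertion tableau P = [[1, 2, 5, 6], [3], [4]] has shape [4, 1, 1].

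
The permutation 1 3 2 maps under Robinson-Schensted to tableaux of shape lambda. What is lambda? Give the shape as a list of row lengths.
[2, 1]

RSK row insertion gives P = [[1, 2], [3]], which has shape [2, 1].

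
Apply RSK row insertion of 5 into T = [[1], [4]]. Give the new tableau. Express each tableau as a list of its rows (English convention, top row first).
5 is larger than every entry of row 1, so it is appended to row 1. The new tableau is [[1, 5], [4]].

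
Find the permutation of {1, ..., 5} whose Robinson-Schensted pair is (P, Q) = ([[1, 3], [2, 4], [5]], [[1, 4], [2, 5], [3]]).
5 2 1 4 3

Reverse the RSK construction: for i from n down to 1, find the cell of Q containing i, remove the entry at that cell from P, and reverse-bump it up through P; the value ejected from row 1 is w(i).

Step i=5: Q has 5 at row 2, column 2; remove 4 from row 2 of P and reverse-bump: 4 enters row 1 and ejects 3. So w(5) = 3. P is now [[1, 4], [2], [5]].
Step i=4: Q has 4 at row 1, column 2; remove that cell from P, ejecting 4. So w(4) = 4. P is now [[1], [2], [5]].
Step i=3: Q has 3 at row 3, column 1; remove 5 from row 3 of P and reverse-bump: 5 enters row 2 and ejects 2; 2 enters row 1 and ejects 1. So w(3) = 1. P is now [[2], [5]].
Step i=2: Q has 2 at row 2, column 1; remove 5 from row 2 of P and reverse-bump: 5 enters row 1 and ejects 2. So w(2) = 2. P is now [[5]].
Step i=1: Q has 1 at row 1, column 1; remove that cell from P, ejecting 5. So w(1) = 5. P is now [].

So w = 5 2 1 4 3.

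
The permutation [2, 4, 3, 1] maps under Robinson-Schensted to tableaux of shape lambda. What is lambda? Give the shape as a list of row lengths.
Row-insert each entry into an empty tableau.

After inserting 2: P = [[2]].
After inserting 4: P = [[2, 4]].
After inserting 3: P = [[2, 3], [4]].
After inserting 1: P = [[1, 3], [2], [4]].

The final insertion tableau P = [[1, 3], [2], [4]] has shape [2, 1, 1].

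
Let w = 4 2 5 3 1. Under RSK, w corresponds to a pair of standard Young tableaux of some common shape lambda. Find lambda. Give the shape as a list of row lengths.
Row-insert each entry into an empty tableau.

After inserting 4: P = [[4]].
After inserting 2: P = [[2], [4]].
After inserting 5: P = [[2, 5], [4]].
After inserting 3: P = [[2, 3], [4, 5]].
After inserting 1: P = [[1, 3], [2, 5], [4]].

The final insertion tableau P = [[1, 3], [2, 5], [4]] has shape [2, 2, 1].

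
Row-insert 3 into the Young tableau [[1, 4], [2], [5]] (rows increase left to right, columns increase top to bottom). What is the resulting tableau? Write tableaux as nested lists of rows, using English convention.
In row 1, 3 replaces 4 (the leftmost entry greater than 3); 4 is bumped to row 2. 4 is appended to row 2. The new tableau is [[1, 3], [2, 4], [5]].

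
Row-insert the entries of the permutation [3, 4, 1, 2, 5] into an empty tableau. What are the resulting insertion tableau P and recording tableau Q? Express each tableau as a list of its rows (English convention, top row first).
Insert each entry of the permutation into P by Schensted row insertion, recording in Q the position of each new cell.

Insert 3: appended to row 1. P = [[3]].
Insert 4: appended to row 1. P = [[3, 4]].
Insert 1: 1 bumps 3 from row 1; 3 starts row 2. P = [[1, 4], [3]].
Insert 2: 2 bumps 4 from row 1; 4 appends to row 2. P = [[1, 2], [3, 4]].
Insert 5: appended to row 1. P = [[1, 2, 5], [3, 4]].

So P = [[1, 2, 5], [3, 4]], Q = [[1, 2, 5], [3, 4]].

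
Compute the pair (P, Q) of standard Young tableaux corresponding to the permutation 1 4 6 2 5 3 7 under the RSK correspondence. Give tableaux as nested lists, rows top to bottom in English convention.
P = [[1, 2, 3, 7], [4, 5], [6]], Q = [[1, 2, 3, 7], [4, 5], [6]]

Insert each entry of the permutation into P by Schensted row insertion, recording in Q the position of each new cell.

After inserting 1: P = [[1]].
After inserting 4: P = [[1, 4]].
After inserting 6: P = [[1, 4, 6]].
After inserting 2: P = [[1, 2, 6], [4]].
After inserting 5: P = [[1, 2, 5], [4, 6]].
After inserting 3: P = [[1, 2, 3], [4, 5], [6]].
After inserting 7: P = [[1, 2, 3, 7], [4, 5], [6]].

So P = [[1, 2, 3, 7], [4, 5], [6]], Q = [[1, 2, 3, 7], [4, 5], [6]].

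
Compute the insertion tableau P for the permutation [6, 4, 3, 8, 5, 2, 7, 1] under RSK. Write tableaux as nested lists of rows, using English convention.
P = [[1, 5, 7], [2, 8], [3], [4], [6]]

Insert 6: appended to row 1. P = [[6]].
Insert 4: 4 bumps 6 from row 1; 6 starts row 2. P = [[4], [6]].
Insert 3: 3 bumps 4 from row 1; 4 bumps 6 from row 2; 6 starts row 3. P = [[3], [4], [6]].
Insert 8: appended to row 1. P = [[3, 8], [4], [6]].
Insert 5: 5 bumps 8 from row 1; 8 appends to row 2. P = [[3, 5], [4, 8], [6]].
Insert 2: 2 bumps 3 from row 1; 3 bumps 4 from row 2; 4 bumps 6 from row 3; 6 starts row 4. P = [[2, 5], [3, 8], [4], [6]].
Insert 7: appended to row 1. P = [[2, 5, 7], [3, 8], [4], [6]].
Insert 1: 1 bumps 2 from row 1; 2 bumps 3 from row 2; 3 bumps 4 from row 3; 4 bumps 6 from row 4; 6 starts row 5. P = [[1, 5, 7], [2, 8], [3], [4], [6]].

So P = [[1, 5, 7], [2, 8], [3], [4], [6]].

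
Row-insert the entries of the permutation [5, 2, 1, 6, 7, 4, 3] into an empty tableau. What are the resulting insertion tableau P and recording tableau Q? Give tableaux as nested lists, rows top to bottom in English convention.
P = [[1, 3, 7], [2, 4], [5, 6]], Q = [[1, 4, 5], [2, 6], [3, 7]]

Insert each entry of the permutation into P by Schensted row insertion, recording in Q the position of each new cell.

Insert 5: appended to row 1. P = [[5]].
Insert 2: 2 bumps 5 from row 1; 5 starts row 2. P = [[2], [5]].
Insert 1: 1 bumps 2 from row 1; 2 bumps 5 from row 2; 5 starts row 3. P = [[1], [2], [5]].
Insert 6: appended to row 1. P = [[1, 6], [2], [5]].
Insert 7: appended to row 1. P = [[1, 6, 7], [2], [5]].
Insert 4: 4 bumps 6 from row 1; 6 appends to row 2. P = [[1, 4, 7], [2, 6], [5]].
Insert 3: 3 bumps 4 from row 1; 4 bumps 6 from row 2; 6 appends to row 3. P = [[1, 3, 7], [2, 4], [5, 6]].

So P = [[1, 3, 7], [2, 4], [5, 6]], Q = [[1, 4, 5], [2, 6], [3, 7]].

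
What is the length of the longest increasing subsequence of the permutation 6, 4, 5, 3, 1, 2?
2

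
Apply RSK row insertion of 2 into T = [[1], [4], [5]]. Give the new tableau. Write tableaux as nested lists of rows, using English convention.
2 is larger than every entry of row 1, so it is appended to row 1. The new tableau is [[1, 2], [4], [5]].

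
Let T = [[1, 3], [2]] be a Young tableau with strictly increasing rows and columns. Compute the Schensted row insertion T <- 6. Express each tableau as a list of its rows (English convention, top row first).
[[1, 3, 6], [2]]

6 is larger than every entry of row 1, so it is appended to row 1. The new tableau is [[1, 3, 6], [2]].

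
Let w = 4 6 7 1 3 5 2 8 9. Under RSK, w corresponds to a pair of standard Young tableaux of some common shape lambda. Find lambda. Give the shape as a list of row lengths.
[5, 3, 1]

Row-insert each entry into an empty tableau.

After inserting 4: P = [[4]].
After inserting 6: P = [[4, 6]].
After inserting 7: P = [[4, 6, 7]].
After inserting 1: P = [[1, 6, 7], [4]].
After inserting 3: P = [[1, 3, 7], [4, 6]].
After inserting 5: P = [[1, 3, 5], [4, 6, 7]].
After inserting 2: P = [[1, 2, 5], [3, 6, 7], [4]].
After inserting 8: P = [[1, 2, 5, 8], [3, 6, 7], [4]].
After inserting 9: P = [[1, 2, 5, 8, 9], [3, 6, 7], [4]].

The final insertion tableau P = [[1, 2, 5, 8, 9], [3, 6, 7], [4]] has shape [5, 3, 1].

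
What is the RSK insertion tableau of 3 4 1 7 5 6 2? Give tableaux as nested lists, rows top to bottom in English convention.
P = [[1, 2, 5, 6], [3, 4], [7]]

Insert 3: appended to row 1. P = [[3]].
Insert 4: appended to row 1. P = [[3, 4]].
Insert 1: 1 bumps 3 from row 1; 3 starts row 2. P = [[1, 4], [3]].
Insert 7: appended to row 1. P = [[1, 4, 7], [3]].
Insert 5: 5 bumps 7 from row 1; 7 appends to row 2. P = [[1, 4, 5], [3, 7]].
Insert 6: appended to row 1. P = [[1, 4, 5, 6], [3, 7]].
Insert 2: 2 bumps 4 from row 1; 4 bumps 7 from row 2; 7 starts row 3. P = [[1, 2, 5, 6], [3, 4], [7]].

So P = [[1, 2, 5, 6], [3, 4], [7]].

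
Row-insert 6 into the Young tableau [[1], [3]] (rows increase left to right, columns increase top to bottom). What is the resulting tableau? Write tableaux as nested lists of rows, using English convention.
[[1, 6], [3]]

6 is larger than every entry of row 1, so it is appended to row 1. The new tableau is [[1, 6], [3]].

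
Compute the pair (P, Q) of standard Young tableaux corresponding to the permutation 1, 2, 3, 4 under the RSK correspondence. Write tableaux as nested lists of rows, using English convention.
Insert each entry of the permutation into P by Schensted row insertion, recording in Q the position of each new cell.

After inserting 1: P = [[1]].
After inserting 2: P = [[1, 2]].
After inserting 3: P = [[1, 2, 3]].
After inserting 4: P = [[1, 2, 3, 4]].

So P = [[1, 2, 3, 4]], Q = [[1, 2, 3, 4]].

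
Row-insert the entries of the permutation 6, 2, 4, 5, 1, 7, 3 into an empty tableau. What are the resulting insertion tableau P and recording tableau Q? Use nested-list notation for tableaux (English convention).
Insert each entry of the permutation into P by Schensted row insertion, recording in Q the position of each new cell.

Insert 6: appended to row 1. P = [[6]], Q = [[1]].
Insert 2: 2 bumps 6 from row 1; 6 starts row 2. P = [[2], [6]], Q = [[1], [2]].
Insert 4: appended to row 1. P = [[2, 4], [6]], Q = [[1, 3], [2]].
Insert 5: appended to row 1. P = [[2, 4, 5], [6]], Q = [[1, 3, 4], [2]].
Insert 1: 1 bumps 2 from row 1; 2 bumps 6 from row 2; 6 starts row 3. P = [[1, 4, 5], [2], [6]], Q = [[1, 3, 4], [2], [5]].
Insert 7: appended to row 1. P = [[1, 4, 5, 7], [2], [6]], Q = [[1, 3, 4, 6], [2], [5]].
Insert 3: 3 bumps 4 from row 1; 4 appends to row 2. P = [[1, 3, 5, 7], [2, 4], [6]], Q = [[1, 3, 4, 6], [2, 7], [5]].

So P = [[1, 3, 5, 7], [2, 4], [6]], Q = [[1, 3, 4, 6], [2, 7], [5]].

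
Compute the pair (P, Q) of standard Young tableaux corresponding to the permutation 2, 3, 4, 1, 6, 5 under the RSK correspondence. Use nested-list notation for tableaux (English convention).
Insert each entry of the permutation into P by Schensted row insertion, recording in Q the position of each new cell.

After inserting 2: P = [[2]].
After inserting 3: P = [[2, 3]].
After inserting 4: P = [[2, 3, 4]].
After inserting 1: P = [[1, 3, 4], [2]].
After inserting 6: P = [[1, 3, 4, 6], [2]].
After inserting 5: P = [[1, 3, 4, 5], [2, 6]].

So P = [[1, 3, 4, 5], [2, 6]], Q = [[1, 2, 3, 5], [4, 6]].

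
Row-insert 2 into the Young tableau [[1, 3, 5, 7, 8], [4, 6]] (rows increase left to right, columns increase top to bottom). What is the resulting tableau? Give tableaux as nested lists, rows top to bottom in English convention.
[[1, 2, 5, 7, 8], [3, 6], [4]]

In row 1, 2 replaces 3 (the leftmost entry greater than 2); 3 is bumped to row 2. In row 2, 3 replaces 4 (the leftmost entry greater than 3); 4 is bumped to row 3. 4 starts a new row 3. The new tableau is [[1, 2, 5, 7, 8], [3, 6], [4]].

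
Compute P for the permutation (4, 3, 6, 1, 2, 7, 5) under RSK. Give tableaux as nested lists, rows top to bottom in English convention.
P = [[1, 2, 5], [3, 6, 7], [4]]

Insert 4: appended to row 1. P = [[4]].
Insert 3: 3 bumps 4 from row 1; 4 starts row 2. P = [[3], [4]].
Insert 6: appended to row 1. P = [[3, 6], [4]].
Insert 1: 1 bumps 3 from row 1; 3 bumps 4 from row 2; 4 starts row 3. P = [[1, 6], [3], [4]].
Insert 2: 2 bumps 6 from row 1; 6 appends to row 2. P = [[1, 2], [3, 6], [4]].
Insert 7: appended to row 1. P = [[1, 2, 7], [3, 6], [4]].
Insert 5: 5 bumps 7 from row 1; 7 appends to row 2. P = [[1, 2, 5], [3, 6, 7], [4]].

So P = [[1, 2, 5], [3, 6, 7], [4]].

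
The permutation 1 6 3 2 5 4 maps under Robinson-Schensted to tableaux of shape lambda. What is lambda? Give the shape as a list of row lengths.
[3, 2, 1]

Row-insert each entry into an empty tableau.

After inserting 1: P = [[1]].
After inserting 6: P = [[1, 6]].
After inserting 3: P = [[1, 3], [6]].
After inserting 2: P = [[1, 2], [3], [6]].
After inserting 5: P = [[1, 2, 5], [3], [6]].
After inserting 4: P = [[1, 2, 4], [3, 5], [6]].

The final insertion tableau P = [[1, 2, 4], [3, 5], [6]] has shape [3, 2, 1].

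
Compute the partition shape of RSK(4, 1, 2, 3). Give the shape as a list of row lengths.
[3, 1]

Row-insert each entry into an empty tableau.

After inserting 4: P = [[4]].
After inserting 1: P = [[1], [4]].
After inserting 2: P = [[1, 2], [4]].
After inserting 3: P = [[1, 2, 3], [4]].

The final insertion tableau P = [[1, 2, 3], [4]] has shape [3, 1].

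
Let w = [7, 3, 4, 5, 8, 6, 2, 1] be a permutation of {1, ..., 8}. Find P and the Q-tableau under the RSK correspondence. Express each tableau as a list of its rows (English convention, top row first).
P = [[1, 4, 5, 6], [2, 8], [3], [7]], Q = [[1, 3, 4, 5], [2, 6], [7], [8]]

Insert each entry of the permutation into P by Schensted row insertion, recording in Q the position of each new cell.

Insert 7: appended to row 1. P = [[7]], Q = [[1]].
Insert 3: 3 bumps 7 from row 1; 7 starts row 2. P = [[3], [7]], Q = [[1], [2]].
Insert 4: appended to row 1. P = [[3, 4], [7]], Q = [[1, 3], [2]].
Insert 5: appended to row 1. P = [[3, 4, 5], [7]], Q = [[1, 3, 4], [2]].
Insert 8: appended to row 1. P = [[3, 4, 5, 8], [7]], Q = [[1, 3, 4, 5], [2]].
Insert 6: 6 bumps 8 from row 1; 8 appends to row 2. P = [[3, 4, 5, 6], [7, 8]], Q = [[1, 3, 4, 5], [2, 6]].
Insert 2: 2 bumps 3 from row 1; 3 bumps 7 from row 2; 7 starts row 3. P = [[2, 4, 5, 6], [3, 8], [7]], Q = [[1, 3, 4, 5], [2, 6], [7]].
Insert 1: 1 bumps 2 from row 1; 2 bumps 3 from row 2; 3 bumps 7 from row 3; 7 starts row 4. P = [[1, 4, 5, 6], [2, 8], [3], [7]], Q = [[1, 3, 4, 5], [2, 6], [7], [8]].

So P = [[1, 4, 5, 6], [2, 8], [3], [7]], Q = [[1, 3, 4, 5], [2, 6], [7], [8]].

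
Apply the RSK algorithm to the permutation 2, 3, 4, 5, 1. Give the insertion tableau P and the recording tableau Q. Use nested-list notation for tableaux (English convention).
P = [[1, 3, 4, 5], [2]], Q = [[1, 2, 3, 4], [5]]

Insert each entry of the permutation into P by Schensted row insertion, recording in Q the position of each new cell.

Insert 2: appended to row 1. P = [[2]].
Insert 3: appended to row 1. P = [[2, 3]].
Insert 4: appended to row 1. P = [[2, 3, 4]].
Insert 5: appended to row 1. P = [[2, 3, 4, 5]].
Insert 1: 1 bumps 2 from row 1; 2 starts row 2. P = [[1, 3, 4, 5], [2]].

So P = [[1, 3, 4, 5], [2]], Q = [[1, 2, 3, 4], [5]].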